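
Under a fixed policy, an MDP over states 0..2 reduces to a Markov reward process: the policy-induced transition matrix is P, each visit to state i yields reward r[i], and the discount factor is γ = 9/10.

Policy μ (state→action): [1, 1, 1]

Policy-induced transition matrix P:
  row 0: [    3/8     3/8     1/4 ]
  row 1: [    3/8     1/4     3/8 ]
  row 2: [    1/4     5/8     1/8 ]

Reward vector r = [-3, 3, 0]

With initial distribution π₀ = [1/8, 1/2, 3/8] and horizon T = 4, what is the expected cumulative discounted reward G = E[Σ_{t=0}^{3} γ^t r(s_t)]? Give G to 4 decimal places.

t=0: π = [0.1250, 0.5000, 0.3750], E[r] = 1.1250, γ^t·E[r] = 1.125000, running G = 1.125000
t=1: π = [0.3281, 0.4063, 0.2656], E[r] = 0.2344, γ^t·E[r] = 0.210938, running G = 1.335938
t=2: π = [0.3418, 0.3906, 0.2676], E[r] = 0.1465, γ^t·E[r] = 0.118652, running G = 1.454590
t=3: π = [0.3416, 0.3931, 0.2654], E[r] = 0.1545, γ^t·E[r] = 0.112660, running G = 1.567250

G = 1.5673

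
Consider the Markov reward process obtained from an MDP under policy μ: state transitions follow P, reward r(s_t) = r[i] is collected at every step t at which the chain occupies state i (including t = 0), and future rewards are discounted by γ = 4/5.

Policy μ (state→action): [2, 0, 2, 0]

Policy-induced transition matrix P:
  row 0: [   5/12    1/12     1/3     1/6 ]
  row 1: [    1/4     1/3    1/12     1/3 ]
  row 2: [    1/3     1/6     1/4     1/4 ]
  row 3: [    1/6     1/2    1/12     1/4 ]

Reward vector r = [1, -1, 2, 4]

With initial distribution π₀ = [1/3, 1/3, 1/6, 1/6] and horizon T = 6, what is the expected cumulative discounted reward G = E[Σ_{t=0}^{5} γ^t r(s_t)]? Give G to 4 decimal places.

t=0: π = [0.3333, 0.3333, 0.1667, 0.1667], E[r] = 1.0000, γ^t·E[r] = 1.000000, running G = 1.000000
t=1: π = [0.3056, 0.2500, 0.1944, 0.2500], E[r] = 1.4444, γ^t·E[r] = 1.155556, running G = 2.155556
t=2: π = [0.2963, 0.2662, 0.1921, 0.2454], E[r] = 1.3958, γ^t·E[r] = 0.893333, running G = 3.048889
t=3: π = [0.2949, 0.2681, 0.1894, 0.2475], E[r] = 1.3956, γ^t·E[r] = 0.714568, running G = 3.763457
t=4: π = [0.2943, 0.2693, 0.1886, 0.2478], E[r] = 1.3934, γ^t·E[r] = 0.570733, running G = 4.334189
t=5: π = [0.2941, 0.2696, 0.1884, 0.2479], E[r] = 1.3929, γ^t·E[r] = 0.456418, running G = 4.790607

G = 4.7906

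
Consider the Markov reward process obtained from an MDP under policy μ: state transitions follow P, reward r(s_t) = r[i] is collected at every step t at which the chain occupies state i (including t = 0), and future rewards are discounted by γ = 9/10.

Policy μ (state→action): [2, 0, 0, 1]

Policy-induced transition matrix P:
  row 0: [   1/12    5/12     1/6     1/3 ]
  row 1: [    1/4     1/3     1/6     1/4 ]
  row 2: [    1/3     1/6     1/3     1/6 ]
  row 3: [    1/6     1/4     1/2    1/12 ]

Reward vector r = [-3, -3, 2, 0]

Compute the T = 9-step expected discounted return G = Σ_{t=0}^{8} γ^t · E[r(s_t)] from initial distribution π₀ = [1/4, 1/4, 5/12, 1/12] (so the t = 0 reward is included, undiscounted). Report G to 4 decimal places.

t=0: π = [0.2500, 0.2500, 0.4167, 0.0833], E[r] = -0.6667, γ^t·E[r] = -0.666667, running G = -0.666667
t=1: π = [0.2361, 0.2778, 0.2639, 0.2222], E[r] = -1.0139, γ^t·E[r] = -0.912500, running G = -1.579167
t=2: π = [0.2141, 0.2905, 0.2847, 0.2106], E[r] = -0.9444, γ^t·E[r] = -0.765000, running G = -2.344167
t=3: π = [0.2205, 0.2862, 0.2843, 0.2090], E[r] = -0.9513, γ^t·E[r] = -0.693492, running G = -3.037659
t=4: π = [0.2195, 0.2869, 0.2837, 0.2098], E[r] = -0.9518, γ^t·E[r] = -0.624502, running G = -3.662160
t=5: π = [0.2196, 0.2869, 0.2839, 0.2097], E[r] = -0.9515, γ^t·E[r] = -0.561827, running G = -4.223988
t=6: π = [0.2196, 0.2868, 0.2839, 0.2097], E[r] = -0.9515, γ^t·E[r] = -0.505689, running G = -4.729676
t=7: π = [0.2196, 0.2868, 0.2839, 0.2097], E[r] = -0.9515, γ^t·E[r] = -0.455115, running G = -5.184792
t=8: π = [0.2196, 0.2868, 0.2839, 0.2097], E[r] = -0.9515, γ^t·E[r] = -0.409604, running G = -5.594395

G = -5.5944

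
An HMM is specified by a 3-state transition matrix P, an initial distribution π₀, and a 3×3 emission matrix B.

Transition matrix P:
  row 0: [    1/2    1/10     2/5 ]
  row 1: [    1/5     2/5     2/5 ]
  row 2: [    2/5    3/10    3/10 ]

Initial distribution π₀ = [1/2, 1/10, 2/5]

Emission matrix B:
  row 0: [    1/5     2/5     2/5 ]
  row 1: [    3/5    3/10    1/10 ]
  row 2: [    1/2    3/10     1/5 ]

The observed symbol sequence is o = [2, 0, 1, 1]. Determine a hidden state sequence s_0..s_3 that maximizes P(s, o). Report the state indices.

path = [0, 2, 0, 0]

t=0: δ = [2.000e-01, 1.000e-02, 8.000e-02]  (obs o_0=2)
t=1: δ = [2.000e-02, 1.440e-02, 4.000e-02]  ψ = [0, 2, 0]  (obs o_1=0)
t=2: δ = [6.400e-03, 3.600e-03, 3.600e-03]  ψ = [2, 2, 2]  (obs o_2=1)
t=3: δ = [1.280e-03, 4.320e-04, 7.680e-04]  ψ = [0, 1, 0]  (obs o_3=1)
backtrack: best end state = 0; path = [0, 2, 0, 0]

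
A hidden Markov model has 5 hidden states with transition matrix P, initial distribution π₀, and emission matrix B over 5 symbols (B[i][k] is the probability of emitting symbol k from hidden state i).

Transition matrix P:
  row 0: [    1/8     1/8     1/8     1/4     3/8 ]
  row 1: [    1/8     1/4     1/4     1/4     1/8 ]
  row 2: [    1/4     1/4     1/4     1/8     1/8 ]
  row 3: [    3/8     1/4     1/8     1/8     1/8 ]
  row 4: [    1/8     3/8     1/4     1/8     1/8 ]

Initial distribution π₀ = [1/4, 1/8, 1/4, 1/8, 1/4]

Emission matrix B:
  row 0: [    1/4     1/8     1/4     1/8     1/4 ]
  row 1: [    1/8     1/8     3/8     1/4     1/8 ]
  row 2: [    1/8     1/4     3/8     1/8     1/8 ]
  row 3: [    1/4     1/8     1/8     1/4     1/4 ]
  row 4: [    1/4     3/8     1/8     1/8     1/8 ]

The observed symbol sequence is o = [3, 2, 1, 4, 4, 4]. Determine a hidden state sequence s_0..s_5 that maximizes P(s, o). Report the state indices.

t=0: δ = [3.125e-02, 3.125e-02, 3.125e-02, 3.125e-02, 3.125e-02]  (obs o_0=3)
t=1: δ = [2.930e-03, 4.395e-03, 2.930e-03, 9.766e-04, 1.465e-03]  ψ = [3, 4, 1, 0, 0]  (obs o_1=2)
t=2: δ = [9.155e-05, 1.373e-04, 2.747e-04, 1.373e-04, 4.120e-04]  ψ = [2, 1, 1, 1, 0]  (obs o_2=1)
t=3: δ = [1.717e-05, 1.931e-05, 1.287e-05, 1.287e-05, 6.437e-06]  ψ = [2, 4, 4, 4, 4]  (obs o_3=4)
t=4: δ = [1.207e-06, 6.035e-07, 6.035e-07, 1.207e-06, 8.047e-07]  ψ = [3, 1, 1, 1, 0]  (obs o_4=4)
t=5: δ = [1.132e-07, 3.772e-08, 2.515e-08, 7.544e-08, 5.658e-08]  ψ = [3, 3, 4, 0, 0]  (obs o_5=4)
backtrack: best end state = 0; path = [3, 0, 4, 1, 3, 0]

path = [3, 0, 4, 1, 3, 0]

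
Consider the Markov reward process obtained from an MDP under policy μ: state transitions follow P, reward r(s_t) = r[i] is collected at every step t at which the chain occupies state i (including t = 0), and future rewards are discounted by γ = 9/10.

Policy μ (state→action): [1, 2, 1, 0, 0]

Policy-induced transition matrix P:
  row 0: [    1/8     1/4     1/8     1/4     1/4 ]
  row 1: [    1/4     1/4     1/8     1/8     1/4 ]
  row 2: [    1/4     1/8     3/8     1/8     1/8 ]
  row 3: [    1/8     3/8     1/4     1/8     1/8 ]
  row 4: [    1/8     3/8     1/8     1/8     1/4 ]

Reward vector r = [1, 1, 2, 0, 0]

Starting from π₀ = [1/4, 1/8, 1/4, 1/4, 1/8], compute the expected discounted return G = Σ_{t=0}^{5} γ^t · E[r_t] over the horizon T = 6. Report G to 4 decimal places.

G = 4.0042

t=0: π = [0.2500, 0.1250, 0.2500, 0.2500, 0.1250], E[r] = 0.8750, γ^t·E[r] = 0.875000, running G = 0.875000
t=1: π = [0.1719, 0.2656, 0.2188, 0.1563, 0.1875], E[r] = 0.8750, γ^t·E[r] = 0.787500, running G = 1.662500
t=2: π = [0.1855, 0.2656, 0.1992, 0.1465, 0.2031], E[r] = 0.8496, γ^t·E[r] = 0.688184, running G = 2.350684
t=3: π = [0.1831, 0.2688, 0.1931, 0.1482, 0.2068], E[r] = 0.8381, γ^t·E[r] = 0.611000, running G = 2.961684
t=4: π = [0.1827, 0.2702, 0.1918, 0.1479, 0.2073], E[r] = 0.8366, γ^t·E[r] = 0.548879, running G = 3.510563
t=5: π = [0.1828, 0.2704, 0.1914, 0.1478, 0.2075], E[r] = 0.8361, γ^t·E[r] = 0.493683, running G = 4.004245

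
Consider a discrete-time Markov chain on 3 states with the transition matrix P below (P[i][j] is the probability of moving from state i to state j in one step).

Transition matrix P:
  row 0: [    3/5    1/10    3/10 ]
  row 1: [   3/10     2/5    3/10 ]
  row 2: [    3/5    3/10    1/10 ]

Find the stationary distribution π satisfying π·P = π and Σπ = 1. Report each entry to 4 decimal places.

π = [0.5357, 0.2143, 0.2500]

Balance equations π_j = Σ_i π_i·P[i][j]:
  π_0 = 3/5·π_0 + 3/10·π_1 + 3/5·π_2
  π_1 = 1/10·π_0 + 2/5·π_1 + 3/10·π_2
  normalize: π_0 + π_1 + π_2 = 1
Solving the linear system gives exactly π = [15/28, 3/14, 1/4].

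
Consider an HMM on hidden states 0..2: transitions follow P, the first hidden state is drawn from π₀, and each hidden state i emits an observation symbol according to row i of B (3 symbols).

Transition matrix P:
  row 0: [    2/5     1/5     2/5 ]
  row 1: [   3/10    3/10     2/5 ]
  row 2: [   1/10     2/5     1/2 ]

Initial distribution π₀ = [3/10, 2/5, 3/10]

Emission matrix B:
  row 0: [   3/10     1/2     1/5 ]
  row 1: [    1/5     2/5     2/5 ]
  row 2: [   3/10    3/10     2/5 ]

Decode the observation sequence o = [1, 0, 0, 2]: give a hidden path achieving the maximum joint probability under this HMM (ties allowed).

t=0: δ = [1.500e-01, 1.600e-01, 9.000e-02]  (obs o_0=1)
t=1: δ = [1.800e-02, 9.600e-03, 1.920e-02]  ψ = [0, 1, 1]  (obs o_1=0)
t=2: δ = [2.160e-03, 1.536e-03, 2.880e-03]  ψ = [0, 2, 2]  (obs o_2=0)
t=3: δ = [1.728e-04, 4.608e-04, 5.760e-04]  ψ = [0, 2, 2]  (obs o_3=2)
backtrack: best end state = 2; path = [1, 2, 2, 2]

path = [1, 2, 2, 2]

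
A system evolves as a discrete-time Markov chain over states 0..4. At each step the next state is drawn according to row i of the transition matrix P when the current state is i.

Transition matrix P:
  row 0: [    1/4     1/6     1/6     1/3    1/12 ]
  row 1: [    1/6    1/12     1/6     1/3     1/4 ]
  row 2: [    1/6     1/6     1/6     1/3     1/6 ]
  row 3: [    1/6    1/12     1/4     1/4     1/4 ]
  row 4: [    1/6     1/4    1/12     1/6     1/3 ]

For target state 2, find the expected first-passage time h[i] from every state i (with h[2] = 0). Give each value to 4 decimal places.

h = [5.7953, 5.9080, 0.0000, 5.4535, 6.5277]

First-step conditioning: h[2] = 0; for i ≠ 2, h[i] = 1 + Σ_k P[i][k]·h[k].
  h[0] = 1 + 1/4·h[0] + 1/6·h[1] + 1/3·h[3] + 1/12·h[4]
  h[1] = 1 + 1/6·h[0] + 1/12·h[1] + 1/3·h[3] + 1/4·h[4]
  h[3] = 1 + 1/6·h[0] + 1/12·h[1] + 1/4·h[3] + 1/4·h[4]
  h[4] = 1 + 1/6·h[0] + 1/4·h[1] + 1/6·h[3] + 1/3·h[4]
Solving the 4×4 linear system over states ≠ 2 gives exactly h = [6172/1065, 6292/1065, 0, 1936/355, 6952/1065] (h[2] = 0 is the target).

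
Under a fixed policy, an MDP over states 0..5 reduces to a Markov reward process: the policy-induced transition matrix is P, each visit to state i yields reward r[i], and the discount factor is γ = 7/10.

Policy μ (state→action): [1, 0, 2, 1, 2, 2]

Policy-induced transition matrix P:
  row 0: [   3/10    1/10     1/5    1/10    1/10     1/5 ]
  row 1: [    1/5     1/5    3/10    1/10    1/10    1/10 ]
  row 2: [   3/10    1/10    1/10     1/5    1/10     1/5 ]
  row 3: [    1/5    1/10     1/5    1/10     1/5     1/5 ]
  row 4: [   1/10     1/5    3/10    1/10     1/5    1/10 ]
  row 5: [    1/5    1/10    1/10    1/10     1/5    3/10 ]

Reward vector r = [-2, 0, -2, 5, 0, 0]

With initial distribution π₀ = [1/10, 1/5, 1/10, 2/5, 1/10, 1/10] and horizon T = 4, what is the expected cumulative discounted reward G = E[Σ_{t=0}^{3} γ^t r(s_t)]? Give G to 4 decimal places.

G = 1.2041

t=0: π = [0.1000, 0.2000, 0.1000, 0.4000, 0.1000, 0.1000], E[r] = 1.6000, γ^t·E[r] = 1.600000, running G = 1.600000
t=1: π = [0.2100, 0.1300, 0.2100, 0.1100, 0.1600, 0.1800], E[r] = -0.2900, γ^t·E[r] = -0.203000, running G = 1.397000
t=2: π = [0.2260, 0.1290, 0.1900, 0.1210, 0.1450, 0.1890], E[r] = -0.2270, γ^t·E[r] = -0.111230, running G = 1.285770
t=3: π = [0.2271, 0.1274, 0.1895, 0.1190, 0.1455, 0.1915], E[r] = -0.2382, γ^t·E[r] = -0.081703, running G = 1.204067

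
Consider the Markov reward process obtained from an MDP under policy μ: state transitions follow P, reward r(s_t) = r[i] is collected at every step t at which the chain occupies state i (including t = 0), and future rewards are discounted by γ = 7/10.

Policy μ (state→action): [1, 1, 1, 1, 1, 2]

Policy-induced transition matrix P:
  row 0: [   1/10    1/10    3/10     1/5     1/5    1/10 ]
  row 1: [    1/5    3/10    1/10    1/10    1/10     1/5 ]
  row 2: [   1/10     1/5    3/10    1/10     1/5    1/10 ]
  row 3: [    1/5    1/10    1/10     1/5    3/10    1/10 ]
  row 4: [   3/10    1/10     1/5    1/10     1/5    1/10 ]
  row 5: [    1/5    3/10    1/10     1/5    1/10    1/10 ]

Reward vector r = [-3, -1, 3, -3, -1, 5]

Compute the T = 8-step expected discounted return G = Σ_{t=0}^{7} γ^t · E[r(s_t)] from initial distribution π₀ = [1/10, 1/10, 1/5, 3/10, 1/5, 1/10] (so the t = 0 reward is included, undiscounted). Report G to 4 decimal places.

G = -0.8605

t=0: π = [0.1000, 0.1000, 0.2000, 0.3000, 0.2000, 0.1000], E[r] = -0.4000, γ^t·E[r] = -0.400000, running G = -0.400000
t=1: π = [0.1900, 0.1600, 0.1800, 0.1500, 0.2100, 0.1100], E[r] = -0.3000, γ^t·E[r] = -0.210000, running G = -0.610000
t=2: π = [0.1840, 0.1720, 0.1950, 0.1450, 0.1880, 0.1160], E[r] = -0.1820, γ^t·E[r] = -0.089180, running G = -0.699180
t=3: π = [0.1809, 0.1771, 0.1946, 0.1445, 0.1857, 0.1172], E[r] = -0.1692, γ^t·E[r] = -0.058036, running G = -0.757216
t=4: π = [0.1810, 0.1783, 0.1937, 0.1443, 0.1850, 0.1177], E[r] = -0.1696, γ^t·E[r] = -0.040726, running G = -0.797941
t=5: π = [0.1810, 0.1786, 0.1934, 0.1443, 0.1848, 0.1178], E[r] = -0.1699, γ^t·E[r] = -0.028557, running G = -0.826498
t=6: π = [0.1810, 0.1786, 0.1934, 0.1443, 0.1848, 0.1179], E[r] = -0.1701, γ^t·E[r] = -0.020006, running G = -0.846505
t=7: π = [0.1810, 0.1786, 0.1934, 0.1443, 0.1848, 0.1179], E[r] = -0.1701, γ^t·E[r] = -0.014008, running G = -0.860513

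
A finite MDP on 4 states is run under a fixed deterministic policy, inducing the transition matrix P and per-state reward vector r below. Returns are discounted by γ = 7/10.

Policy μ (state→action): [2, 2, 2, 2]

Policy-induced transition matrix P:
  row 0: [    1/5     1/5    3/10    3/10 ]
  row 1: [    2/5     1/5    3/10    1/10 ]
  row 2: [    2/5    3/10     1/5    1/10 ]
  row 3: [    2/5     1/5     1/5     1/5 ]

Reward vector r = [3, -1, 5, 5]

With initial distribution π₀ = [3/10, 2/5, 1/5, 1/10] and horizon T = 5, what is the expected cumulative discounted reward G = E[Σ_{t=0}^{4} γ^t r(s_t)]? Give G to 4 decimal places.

G = 7.2946

t=0: π = [0.3000, 0.4000, 0.2000, 0.1000], E[r] = 2.0000, γ^t·E[r] = 2.000000, running G = 2.000000
t=1: π = [0.3400, 0.2200, 0.2700, 0.1700], E[r] = 3.0000, γ^t·E[r] = 2.100000, running G = 4.100000
t=2: π = [0.3320, 0.2270, 0.2560, 0.1850], E[r] = 2.9740, γ^t·E[r] = 1.457260, running G = 5.557260
t=3: π = [0.3336, 0.2256, 0.2559, 0.1849], E[r] = 2.9792, γ^t·E[r] = 1.021866, running G = 6.579126
t=4: π = [0.3333, 0.2256, 0.2559, 0.1852], E[r] = 2.9799, γ^t·E[r] = 0.715474, running G = 7.294600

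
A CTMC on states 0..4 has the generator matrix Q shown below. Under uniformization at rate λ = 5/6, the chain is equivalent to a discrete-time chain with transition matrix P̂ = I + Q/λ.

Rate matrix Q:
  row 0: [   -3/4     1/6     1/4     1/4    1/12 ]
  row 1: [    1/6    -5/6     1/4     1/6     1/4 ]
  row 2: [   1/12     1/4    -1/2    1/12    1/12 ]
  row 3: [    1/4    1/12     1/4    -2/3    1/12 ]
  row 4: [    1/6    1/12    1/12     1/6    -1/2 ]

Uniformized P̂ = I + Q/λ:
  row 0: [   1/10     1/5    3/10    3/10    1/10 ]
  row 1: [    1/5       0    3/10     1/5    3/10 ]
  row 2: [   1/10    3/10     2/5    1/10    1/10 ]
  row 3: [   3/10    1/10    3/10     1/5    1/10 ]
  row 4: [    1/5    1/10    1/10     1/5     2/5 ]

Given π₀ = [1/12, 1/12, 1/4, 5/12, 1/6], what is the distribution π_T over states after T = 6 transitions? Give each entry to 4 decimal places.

t=0: π = [0.0833, 0.0833, 0.2500, 0.4167, 0.1667]
t=1: π = [0.2083, 0.1500, 0.2917, 0.1833, 0.1667]
t=2: π = [0.1683, 0.1642, 0.2958, 0.1917, 0.1800]
t=3: π = [0.1728, 0.1596, 0.2936, 0.1873, 0.1868]
t=4: π = [0.1721, 0.1600, 0.2920, 0.1879, 0.1880]
t=5: π = [0.1724, 0.1596, 0.2916, 0.1880, 0.1884]
t=6: π = [0.1724, 0.1596, 0.2915, 0.1881, 0.1884]

π = [0.1724, 0.1596, 0.2915, 0.1881, 0.1884]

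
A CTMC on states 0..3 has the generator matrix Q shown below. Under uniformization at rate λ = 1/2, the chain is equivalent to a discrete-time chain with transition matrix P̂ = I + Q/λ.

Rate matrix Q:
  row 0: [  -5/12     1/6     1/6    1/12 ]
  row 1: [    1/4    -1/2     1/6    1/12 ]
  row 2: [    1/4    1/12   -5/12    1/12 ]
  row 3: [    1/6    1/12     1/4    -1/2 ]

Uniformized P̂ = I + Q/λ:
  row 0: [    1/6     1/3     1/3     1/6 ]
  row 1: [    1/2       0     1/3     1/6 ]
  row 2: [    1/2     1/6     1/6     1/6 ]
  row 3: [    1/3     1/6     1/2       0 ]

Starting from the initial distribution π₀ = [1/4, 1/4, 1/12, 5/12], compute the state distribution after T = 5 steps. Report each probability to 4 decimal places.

t=0: π = [0.2500, 0.2500, 0.0833, 0.4167]
t=1: π = [0.3472, 0.1667, 0.3889, 0.0972]
t=2: π = [0.3681, 0.1968, 0.2847, 0.1505]
t=3: π = [0.3522, 0.1952, 0.3110, 0.1416]
t=4: π = [0.3590, 0.1928, 0.3051, 0.1431]
t=5: π = [0.3565, 0.1944, 0.3063, 0.1428]

π = [0.3565, 0.1944, 0.3063, 0.1428]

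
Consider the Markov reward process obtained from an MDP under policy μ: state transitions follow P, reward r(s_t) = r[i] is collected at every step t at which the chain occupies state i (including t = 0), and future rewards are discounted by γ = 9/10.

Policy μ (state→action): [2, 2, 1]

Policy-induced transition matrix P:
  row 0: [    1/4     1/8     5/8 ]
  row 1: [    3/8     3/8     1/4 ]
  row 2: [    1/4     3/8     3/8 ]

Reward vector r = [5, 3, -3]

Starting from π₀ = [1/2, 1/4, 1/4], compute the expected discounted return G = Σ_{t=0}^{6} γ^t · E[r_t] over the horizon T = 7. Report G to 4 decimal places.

t=0: π = [0.5000, 0.2500, 0.2500], E[r] = 2.5000, γ^t·E[r] = 2.500000, running G = 2.500000
t=1: π = [0.2813, 0.2500, 0.4688], E[r] = 0.7500, γ^t·E[r] = 0.675000, running G = 3.175000
t=2: π = [0.2813, 0.3047, 0.4141], E[r] = 1.0781, γ^t·E[r] = 0.873281, running G = 4.048281
t=3: π = [0.2881, 0.3047, 0.4072], E[r] = 1.1328, γ^t·E[r] = 0.825820, running G = 4.874102
t=4: π = [0.2881, 0.3030, 0.4089], E[r] = 1.1226, γ^t·E[r] = 0.736511, running G = 5.610612
t=5: π = [0.2879, 0.3030, 0.4091], E[r] = 1.1208, γ^t·E[r] = 0.661850, running G = 6.272463
t=6: π = [0.2879, 0.3030, 0.4091], E[r] = 1.1212, γ^t·E[r] = 0.595836, running G = 6.868298

G = 6.8683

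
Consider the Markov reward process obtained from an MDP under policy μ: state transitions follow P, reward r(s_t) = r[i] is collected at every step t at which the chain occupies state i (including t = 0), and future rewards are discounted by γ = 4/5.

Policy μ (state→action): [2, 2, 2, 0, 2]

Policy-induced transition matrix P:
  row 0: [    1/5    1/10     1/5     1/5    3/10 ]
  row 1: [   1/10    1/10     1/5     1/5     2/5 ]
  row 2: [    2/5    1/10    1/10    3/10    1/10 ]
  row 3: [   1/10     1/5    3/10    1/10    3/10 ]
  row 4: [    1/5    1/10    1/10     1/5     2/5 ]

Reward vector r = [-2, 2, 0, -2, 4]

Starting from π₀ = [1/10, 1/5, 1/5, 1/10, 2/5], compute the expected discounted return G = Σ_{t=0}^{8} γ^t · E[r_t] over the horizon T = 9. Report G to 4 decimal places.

t=0: π = [0.1000, 0.2000, 0.2000, 0.1000, 0.4000], E[r] = 1.6000, γ^t·E[r] = 1.600000, running G = 1.600000
t=1: π = [0.2100, 0.1100, 0.1500, 0.2100, 0.3200], E[r] = 0.6600, γ^t·E[r] = 0.528000, running G = 2.128000
t=2: π = [0.1980, 0.1210, 0.1740, 0.1940, 0.3130], E[r] = 0.7100, γ^t·E[r] = 0.454400, running G = 2.582400
t=3: π = [0.2033, 0.1194, 0.1707, 0.1980, 0.3086], E[r] = 0.6706, γ^t·E[r] = 0.343347, running G = 2.925747
t=4: π = [0.2024, 0.1198, 0.1719, 0.1973, 0.3087], E[r] = 0.6749, γ^t·E[r] = 0.276439, running G = 3.202186
t=5: π = [0.2027, 0.1197, 0.1717, 0.1975, 0.3085], E[r] = 0.6731, γ^t·E[r] = 0.220557, running G = 3.422744
t=6: π = [0.2026, 0.1197, 0.1717, 0.1974, 0.3085], E[r] = 0.6734, γ^t·E[r] = 0.176517, running G = 3.599260
t=7: π = [0.2026, 0.1197, 0.1717, 0.1974, 0.3085], E[r] = 0.6733, γ^t·E[r] = 0.141195, running G = 3.740455
t=8: π = [0.2026, 0.1197, 0.1717, 0.1974, 0.3085], E[r] = 0.6733, γ^t·E[r] = 0.112959, running G = 3.853414

G = 3.8534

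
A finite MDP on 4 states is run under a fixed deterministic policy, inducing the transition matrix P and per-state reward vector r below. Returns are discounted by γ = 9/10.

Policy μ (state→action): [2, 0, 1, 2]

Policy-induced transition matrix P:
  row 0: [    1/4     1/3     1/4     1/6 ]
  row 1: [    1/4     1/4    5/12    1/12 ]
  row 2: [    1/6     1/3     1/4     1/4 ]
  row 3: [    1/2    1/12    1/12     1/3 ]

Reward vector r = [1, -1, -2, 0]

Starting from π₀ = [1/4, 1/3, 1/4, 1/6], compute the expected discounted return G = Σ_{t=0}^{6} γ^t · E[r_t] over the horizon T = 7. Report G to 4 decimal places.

G = -2.7597

t=0: π = [0.2500, 0.3333, 0.2500, 0.1667], E[r] = -0.5833, γ^t·E[r] = -0.583333, running G = -0.583333
t=1: π = [0.2708, 0.2639, 0.2778, 0.1875], E[r] = -0.5486, γ^t·E[r] = -0.493750, running G = -1.077083
t=2: π = [0.2737, 0.2645, 0.2627, 0.1991], E[r] = -0.5162, γ^t·E[r] = -0.418125, running G = -1.495208
t=3: π = [0.2779, 0.2615, 0.2609, 0.1997], E[r] = -0.5054, γ^t·E[r] = -0.368473, running G = -1.863681
t=4: π = [0.2782, 0.2616, 0.2603, 0.1999], E[r] = -0.5040, γ^t·E[r] = -0.330700, running G = -2.194381
t=5: π = [0.2783, 0.2616, 0.2603, 0.1999], E[r] = -0.5038, γ^t·E[r] = -0.297517, running G = -2.491898
t=6: π = [0.2783, 0.2616, 0.2603, 0.1999], E[r] = -0.5039, γ^t·E[r] = -0.267767, running G = -2.759665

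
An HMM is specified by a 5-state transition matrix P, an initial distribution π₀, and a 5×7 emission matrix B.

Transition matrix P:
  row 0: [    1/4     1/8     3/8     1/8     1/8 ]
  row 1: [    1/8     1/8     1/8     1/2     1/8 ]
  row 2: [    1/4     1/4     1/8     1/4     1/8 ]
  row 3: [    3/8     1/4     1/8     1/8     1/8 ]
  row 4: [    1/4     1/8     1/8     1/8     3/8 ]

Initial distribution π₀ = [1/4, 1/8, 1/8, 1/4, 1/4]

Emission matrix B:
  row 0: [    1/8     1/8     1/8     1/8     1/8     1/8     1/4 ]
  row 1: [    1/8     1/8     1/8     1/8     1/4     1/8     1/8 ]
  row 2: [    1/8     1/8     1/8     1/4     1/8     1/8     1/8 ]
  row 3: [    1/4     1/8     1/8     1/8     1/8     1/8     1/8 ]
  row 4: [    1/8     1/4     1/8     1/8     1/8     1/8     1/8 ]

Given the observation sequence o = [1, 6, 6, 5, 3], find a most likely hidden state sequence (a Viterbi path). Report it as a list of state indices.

t=0: δ = [3.125e-02, 1.562e-02, 1.562e-02, 3.125e-02, 6.250e-02]  (obs o_0=1)
t=1: δ = [3.906e-03, 9.766e-04, 1.465e-03, 9.766e-04, 2.930e-03]  ψ = [4, 3, 0, 1, 4]  (obs o_1=6)
t=2: δ = [2.441e-04, 6.104e-05, 1.831e-04, 6.104e-05, 1.373e-04]  ψ = [0, 0, 0, 0, 4]  (obs o_2=6)
t=3: δ = [7.629e-06, 5.722e-06, 1.144e-05, 5.722e-06, 6.437e-06]  ψ = [0, 2, 0, 2, 4]  (obs o_3=5)
t=4: δ = [3.576e-07, 3.576e-07, 7.153e-07, 3.576e-07, 3.017e-07]  ψ = [2, 2, 0, 1, 4]  (obs o_4=3)
backtrack: best end state = 2; path = [4, 0, 0, 0, 2]

path = [4, 0, 0, 0, 2]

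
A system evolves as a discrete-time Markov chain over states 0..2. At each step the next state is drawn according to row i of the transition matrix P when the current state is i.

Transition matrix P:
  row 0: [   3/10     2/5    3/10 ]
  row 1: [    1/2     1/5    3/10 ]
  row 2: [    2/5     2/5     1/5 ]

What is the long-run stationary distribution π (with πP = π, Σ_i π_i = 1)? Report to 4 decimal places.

π = [0.3939, 0.3333, 0.2727]

Balance equations π_j = Σ_i π_i·P[i][j]:
  π_0 = 3/10·π_0 + 1/2·π_1 + 2/5·π_2
  π_1 = 2/5·π_0 + 1/5·π_1 + 2/5·π_2
  normalize: π_0 + π_1 + π_2 = 1
Solving the linear system gives exactly π = [13/33, 1/3, 3/11].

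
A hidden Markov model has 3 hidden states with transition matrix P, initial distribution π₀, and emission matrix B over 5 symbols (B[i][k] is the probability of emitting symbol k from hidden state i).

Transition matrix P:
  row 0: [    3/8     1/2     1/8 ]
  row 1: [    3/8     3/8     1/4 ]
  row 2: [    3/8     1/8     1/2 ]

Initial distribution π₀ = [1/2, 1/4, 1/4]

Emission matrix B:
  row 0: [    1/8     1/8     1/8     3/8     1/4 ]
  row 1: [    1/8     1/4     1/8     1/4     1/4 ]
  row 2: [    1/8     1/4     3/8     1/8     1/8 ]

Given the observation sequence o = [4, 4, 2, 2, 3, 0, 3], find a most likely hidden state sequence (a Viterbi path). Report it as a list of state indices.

path = [0, 1, 2, 2, 0, 1, 0]

t=0: δ = [1.250e-01, 6.250e-02, 3.125e-02]  (obs o_0=4)
t=1: δ = [1.172e-02, 1.562e-02, 1.953e-03]  ψ = [0, 0, 0]  (obs o_1=4)
t=2: δ = [7.324e-04, 7.324e-04, 1.465e-03]  ψ = [1, 0, 1]  (obs o_2=2)
t=3: δ = [6.866e-05, 4.578e-05, 2.747e-04]  ψ = [2, 0, 2]  (obs o_3=2)
t=4: δ = [3.862e-05, 8.583e-06, 1.717e-05]  ψ = [2, 0, 2]  (obs o_4=3)
t=5: δ = [1.810e-06, 2.414e-06, 1.073e-06]  ψ = [0, 0, 2]  (obs o_5=0)
t=6: δ = [3.395e-07, 2.263e-07, 7.544e-08]  ψ = [1, 0, 1]  (obs o_6=3)
backtrack: best end state = 0; path = [0, 1, 2, 2, 0, 1, 0]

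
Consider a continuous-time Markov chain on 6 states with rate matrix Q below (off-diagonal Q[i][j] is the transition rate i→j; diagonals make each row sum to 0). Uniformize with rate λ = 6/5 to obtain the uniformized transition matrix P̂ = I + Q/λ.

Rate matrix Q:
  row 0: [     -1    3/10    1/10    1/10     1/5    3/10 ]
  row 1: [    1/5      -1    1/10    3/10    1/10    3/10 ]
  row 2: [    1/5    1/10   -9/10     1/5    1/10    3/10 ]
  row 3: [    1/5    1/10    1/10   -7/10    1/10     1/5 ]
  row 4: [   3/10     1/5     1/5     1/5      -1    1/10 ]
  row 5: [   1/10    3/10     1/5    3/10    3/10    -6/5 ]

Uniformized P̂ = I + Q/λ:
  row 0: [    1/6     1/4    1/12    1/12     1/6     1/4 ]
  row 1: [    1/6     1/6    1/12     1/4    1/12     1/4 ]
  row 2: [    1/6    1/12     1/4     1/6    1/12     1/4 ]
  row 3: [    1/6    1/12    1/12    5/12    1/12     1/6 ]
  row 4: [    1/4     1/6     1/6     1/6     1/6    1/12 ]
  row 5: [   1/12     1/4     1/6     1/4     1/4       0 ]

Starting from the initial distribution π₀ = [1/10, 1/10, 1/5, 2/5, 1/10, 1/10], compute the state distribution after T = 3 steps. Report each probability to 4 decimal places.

π = [0.1644, 0.1624, 0.1300, 0.2421, 0.1355, 0.1657]

t=0: π = [0.1000, 0.1000, 0.2000, 0.4000, 0.1000, 0.1000]
t=1: π = [0.1667, 0.1333, 0.1333, 0.2750, 0.1167, 0.1750]
t=2: π = [0.1618, 0.1611, 0.1299, 0.2472, 0.1361, 0.1639]
t=3: π = [0.1644, 0.1624, 0.1300, 0.2421, 0.1355, 0.1657]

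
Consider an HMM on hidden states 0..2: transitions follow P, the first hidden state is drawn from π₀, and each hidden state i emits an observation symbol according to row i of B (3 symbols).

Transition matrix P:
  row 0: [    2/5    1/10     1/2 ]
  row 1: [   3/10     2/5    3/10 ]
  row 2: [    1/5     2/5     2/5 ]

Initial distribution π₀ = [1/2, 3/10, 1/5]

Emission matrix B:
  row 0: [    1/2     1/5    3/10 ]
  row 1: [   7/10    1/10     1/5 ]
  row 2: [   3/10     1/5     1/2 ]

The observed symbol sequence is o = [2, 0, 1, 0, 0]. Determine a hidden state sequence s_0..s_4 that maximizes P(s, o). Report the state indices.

path = [0, 0, 2, 1, 1]

t=0: δ = [1.500e-01, 6.000e-02, 1.000e-01]  (obs o_0=2)
t=1: δ = [3.000e-02, 2.800e-02, 2.250e-02]  ψ = [0, 2, 0]  (obs o_1=0)
t=2: δ = [2.400e-03, 1.120e-03, 3.000e-03]  ψ = [0, 1, 0]  (obs o_2=1)
t=3: δ = [4.800e-04, 8.400e-04, 3.600e-04]  ψ = [0, 2, 0]  (obs o_3=0)
t=4: δ = [1.260e-04, 2.352e-04, 7.560e-05]  ψ = [1, 1, 1]  (obs o_4=0)
backtrack: best end state = 1; path = [0, 0, 2, 1, 1]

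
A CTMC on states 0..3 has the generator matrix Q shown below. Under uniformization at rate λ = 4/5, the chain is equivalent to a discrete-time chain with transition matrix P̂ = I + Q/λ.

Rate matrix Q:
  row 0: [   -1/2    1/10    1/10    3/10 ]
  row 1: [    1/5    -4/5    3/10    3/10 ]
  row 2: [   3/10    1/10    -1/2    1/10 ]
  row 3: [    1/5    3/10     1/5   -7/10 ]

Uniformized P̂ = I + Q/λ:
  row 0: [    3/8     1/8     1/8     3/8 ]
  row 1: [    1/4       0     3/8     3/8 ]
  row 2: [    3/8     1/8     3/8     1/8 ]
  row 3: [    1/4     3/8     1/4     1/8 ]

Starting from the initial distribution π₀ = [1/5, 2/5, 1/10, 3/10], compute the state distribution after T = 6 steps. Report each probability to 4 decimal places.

t=0: π = [0.2000, 0.4000, 0.1000, 0.3000]
t=1: π = [0.2875, 0.1500, 0.2875, 0.2750]
t=2: π = [0.3219, 0.1750, 0.2688, 0.2344]
t=3: π = [0.3238, 0.1617, 0.2652, 0.2492]
t=4: π = [0.3236, 0.1671, 0.2629, 0.2464]
t=5: π = [0.3233, 0.1657, 0.2633, 0.2477]
t=6: π = [0.3233, 0.1662, 0.2632, 0.2473]

π = [0.3233, 0.1662, 0.2632, 0.2473]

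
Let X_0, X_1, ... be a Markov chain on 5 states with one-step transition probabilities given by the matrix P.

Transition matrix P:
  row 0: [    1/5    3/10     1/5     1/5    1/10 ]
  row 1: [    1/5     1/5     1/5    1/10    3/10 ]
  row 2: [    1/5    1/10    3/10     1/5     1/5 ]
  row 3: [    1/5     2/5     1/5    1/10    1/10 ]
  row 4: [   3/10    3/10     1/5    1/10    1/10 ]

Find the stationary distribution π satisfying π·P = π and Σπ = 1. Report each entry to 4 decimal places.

Balance equations π_j = Σ_i π_i·P[i][j]:
  π_0 = 1/5·π_0 + 1/5·π_1 + 1/5·π_2 + 1/5·π_3 + 3/10·π_4
  π_1 = 3/10·π_0 + 1/5·π_1 + 1/10·π_2 + 2/5·π_3 + 3/10·π_4
  π_2 = 1/5·π_0 + 1/5·π_1 + 3/10·π_2 + 1/5·π_3 + 1/5·π_4
  π_3 = 1/5·π_0 + 1/10·π_1 + 1/5·π_2 + 1/10·π_3 + 1/10·π_4
  normalize: π_0 + π_1 + π_2 + π_3 + π_4 = 1
Solving the linear system gives exactly π = [398/1833, 2699/10998, 2/9, 1583/10998, 314/1833].

π = [0.2171, 0.2454, 0.2222, 0.1439, 0.1713]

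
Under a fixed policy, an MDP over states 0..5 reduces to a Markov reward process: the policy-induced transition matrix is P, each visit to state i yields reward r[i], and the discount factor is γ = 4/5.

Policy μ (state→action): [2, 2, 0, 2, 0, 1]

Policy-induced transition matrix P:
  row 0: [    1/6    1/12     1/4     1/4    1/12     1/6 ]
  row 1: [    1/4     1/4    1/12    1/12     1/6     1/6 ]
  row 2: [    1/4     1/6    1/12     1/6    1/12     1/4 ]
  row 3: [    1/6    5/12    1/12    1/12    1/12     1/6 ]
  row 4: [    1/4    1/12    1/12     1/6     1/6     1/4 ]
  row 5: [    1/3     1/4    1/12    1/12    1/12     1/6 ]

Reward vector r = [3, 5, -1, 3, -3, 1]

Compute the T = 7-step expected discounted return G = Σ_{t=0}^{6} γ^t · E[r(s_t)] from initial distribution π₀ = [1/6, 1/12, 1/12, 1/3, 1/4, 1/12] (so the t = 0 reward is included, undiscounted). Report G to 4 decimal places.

t=0: π = [0.1667, 0.0833, 0.0833, 0.3333, 0.2500, 0.0833], E[r] = 1.1667, γ^t·E[r] = 1.166667, running G = 1.166667
t=1: π = [0.2153, 0.2292, 0.1111, 0.1389, 0.1111, 0.1944], E[r] = 1.9583, γ^t·E[r] = 1.566667, running G = 2.733333
t=2: π = [0.2367, 0.2095, 0.1192, 0.1377, 0.1117, 0.1852], E[r] = 1.9016, γ^t·E[r] = 1.217037, running G = 3.950370
t=3: π = [0.2342, 0.2050, 0.1228, 0.1420, 0.1101, 0.1859], E[r] = 1.8864, γ^t·E[r] = 0.965827, running G = 4.916198
t=4: π = [0.2341, 0.2061, 0.1224, 0.1418, 0.1096, 0.1861], E[r] = 1.8929, γ^t·E[r] = 0.775348, running G = 5.691546
t=5: π = [0.2342, 0.2061, 0.1224, 0.1417, 0.1096, 0.1860], E[r] = 1.8931, γ^t·E[r] = 0.620315, running G = 6.311861
t=6: π = [0.2342, 0.2061, 0.1224, 0.1417, 0.1096, 0.1860], E[r] = 1.8929, γ^t·E[r] = 0.496209, running G = 6.808070

G = 6.8081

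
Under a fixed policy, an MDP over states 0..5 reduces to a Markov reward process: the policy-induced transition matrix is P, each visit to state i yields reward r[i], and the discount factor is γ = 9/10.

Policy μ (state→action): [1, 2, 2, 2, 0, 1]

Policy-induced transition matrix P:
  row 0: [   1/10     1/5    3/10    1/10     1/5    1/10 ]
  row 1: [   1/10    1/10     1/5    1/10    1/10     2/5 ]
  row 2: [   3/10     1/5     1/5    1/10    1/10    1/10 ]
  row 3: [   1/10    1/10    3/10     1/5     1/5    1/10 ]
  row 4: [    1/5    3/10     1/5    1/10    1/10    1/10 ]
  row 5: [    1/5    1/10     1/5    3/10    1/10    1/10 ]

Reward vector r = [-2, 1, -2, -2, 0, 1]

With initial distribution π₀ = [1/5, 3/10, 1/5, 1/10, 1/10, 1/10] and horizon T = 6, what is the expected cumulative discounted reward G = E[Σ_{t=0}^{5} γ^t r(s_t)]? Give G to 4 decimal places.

t=0: π = [0.2000, 0.3000, 0.2000, 0.1000, 0.1000, 0.1000], E[r] = -0.6000, γ^t·E[r] = -0.600000, running G = -0.600000
t=1: π = [0.1600, 0.1600, 0.2300, 0.1300, 0.1300, 0.1900], E[r] = -0.6900, γ^t·E[r] = -0.621000, running G = -1.221000
t=2: π = [0.1780, 0.1650, 0.2290, 0.1510, 0.1290, 0.1480], E[r] = -0.8030, γ^t·E[r] = -0.650430, running G = -1.871430
t=3: π = [0.1735, 0.1665, 0.2329, 0.1447, 0.1329, 0.1495], E[r] = -0.7862, γ^t·E[r] = -0.573140, running G = -2.444570
t=4: π = [0.1748, 0.1672, 0.2318, 0.1444, 0.1318, 0.1500], E[r] = -0.7849, γ^t·E[r] = -0.514940, running G = -2.959510
t=5: π = [0.1745, 0.1670, 0.2319, 0.1444, 0.1319, 0.1502], E[r] = -0.7846, γ^t·E[r] = -0.463287, running G = -3.422797

G = -3.4228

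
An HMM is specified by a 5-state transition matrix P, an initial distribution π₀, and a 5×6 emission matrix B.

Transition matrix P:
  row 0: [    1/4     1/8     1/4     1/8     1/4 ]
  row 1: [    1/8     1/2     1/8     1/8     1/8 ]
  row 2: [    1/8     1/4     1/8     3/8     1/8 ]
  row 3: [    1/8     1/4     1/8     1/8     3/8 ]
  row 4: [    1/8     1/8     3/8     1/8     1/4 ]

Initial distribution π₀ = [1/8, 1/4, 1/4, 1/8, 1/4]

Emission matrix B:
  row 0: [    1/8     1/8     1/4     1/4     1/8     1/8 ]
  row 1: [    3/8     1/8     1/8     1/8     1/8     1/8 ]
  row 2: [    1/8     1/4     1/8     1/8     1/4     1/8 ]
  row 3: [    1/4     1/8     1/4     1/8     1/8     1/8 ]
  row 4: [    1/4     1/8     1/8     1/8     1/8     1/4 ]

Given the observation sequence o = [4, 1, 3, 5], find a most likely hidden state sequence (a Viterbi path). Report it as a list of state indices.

path = [4, 2, 3, 4]

t=0: δ = [1.562e-02, 3.125e-02, 6.250e-02, 1.562e-02, 3.125e-02]  (obs o_0=4)
t=1: δ = [9.766e-04, 1.953e-03, 2.930e-03, 2.930e-03, 9.766e-04]  ψ = [2, 1, 4, 2, 2]  (obs o_1=1)
t=2: δ = [9.155e-05, 1.221e-04, 4.578e-05, 1.373e-04, 1.373e-04]  ψ = [2, 1, 2, 2, 3]  (obs o_2=3)
t=3: δ = [2.861e-06, 7.629e-06, 6.437e-06, 2.146e-06, 1.287e-05]  ψ = [0, 1, 4, 2, 3]  (obs o_3=5)
backtrack: best end state = 4; path = [4, 2, 3, 4]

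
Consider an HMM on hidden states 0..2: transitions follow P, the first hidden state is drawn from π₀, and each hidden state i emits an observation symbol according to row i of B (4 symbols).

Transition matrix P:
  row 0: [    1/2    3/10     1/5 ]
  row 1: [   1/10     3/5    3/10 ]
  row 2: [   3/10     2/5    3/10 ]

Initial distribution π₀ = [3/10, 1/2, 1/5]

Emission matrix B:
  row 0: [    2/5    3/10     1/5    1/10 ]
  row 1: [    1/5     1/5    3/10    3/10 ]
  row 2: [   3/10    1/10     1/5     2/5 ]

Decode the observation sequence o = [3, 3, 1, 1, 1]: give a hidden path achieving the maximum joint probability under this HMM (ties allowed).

t=0: δ = [3.000e-02, 1.500e-01, 8.000e-02]  (obs o_0=3)
t=1: δ = [2.400e-03, 2.700e-02, 1.800e-02]  ψ = [2, 1, 1]  (obs o_1=3)
t=2: δ = [1.620e-03, 3.240e-03, 8.100e-04]  ψ = [2, 1, 1]  (obs o_2=1)
t=3: δ = [2.430e-04, 3.888e-04, 9.720e-05]  ψ = [0, 1, 1]  (obs o_3=1)
t=4: δ = [3.645e-05, 4.666e-05, 1.166e-05]  ψ = [0, 1, 1]  (obs o_4=1)
backtrack: best end state = 1; path = [1, 1, 1, 1, 1]

path = [1, 1, 1, 1, 1]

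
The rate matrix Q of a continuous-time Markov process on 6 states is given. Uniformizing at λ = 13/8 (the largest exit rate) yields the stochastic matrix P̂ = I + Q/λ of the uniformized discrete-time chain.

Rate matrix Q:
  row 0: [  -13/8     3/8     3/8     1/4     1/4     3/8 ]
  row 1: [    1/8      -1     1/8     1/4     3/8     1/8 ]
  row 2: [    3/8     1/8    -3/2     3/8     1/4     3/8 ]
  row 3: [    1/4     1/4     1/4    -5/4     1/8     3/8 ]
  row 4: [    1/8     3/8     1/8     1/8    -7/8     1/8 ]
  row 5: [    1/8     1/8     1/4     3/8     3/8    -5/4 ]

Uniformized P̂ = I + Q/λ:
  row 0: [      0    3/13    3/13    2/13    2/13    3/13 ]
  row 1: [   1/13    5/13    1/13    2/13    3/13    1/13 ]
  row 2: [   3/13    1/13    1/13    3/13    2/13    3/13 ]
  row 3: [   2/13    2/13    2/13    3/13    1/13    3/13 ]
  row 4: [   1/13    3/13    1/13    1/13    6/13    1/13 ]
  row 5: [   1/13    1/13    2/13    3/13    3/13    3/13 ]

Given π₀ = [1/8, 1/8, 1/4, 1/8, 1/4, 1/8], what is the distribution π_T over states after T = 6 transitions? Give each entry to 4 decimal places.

t=0: π = [0.1250, 0.1250, 0.2500, 0.1250, 0.2500, 0.1250]
t=1: π = [0.1154, 0.1827, 0.1154, 0.1731, 0.2404, 0.1731]
t=2: π = [0.0991, 0.2012, 0.1213, 0.1709, 0.2419, 0.1657]
t=3: π = [0.1011, 0.2044, 0.1181, 0.1705, 0.2433, 0.1626]
t=4: π = [0.1004, 0.2059, 0.1181, 0.1698, 0.2438, 0.1619]
t=5: π = [0.1004, 0.2063, 0.1179, 0.1697, 0.2441, 0.1616]
t=6: π = [0.1004, 0.2065, 0.1179, 0.1696, 0.2442, 0.1615]

π = [0.1004, 0.2065, 0.1179, 0.1696, 0.2442, 0.1615]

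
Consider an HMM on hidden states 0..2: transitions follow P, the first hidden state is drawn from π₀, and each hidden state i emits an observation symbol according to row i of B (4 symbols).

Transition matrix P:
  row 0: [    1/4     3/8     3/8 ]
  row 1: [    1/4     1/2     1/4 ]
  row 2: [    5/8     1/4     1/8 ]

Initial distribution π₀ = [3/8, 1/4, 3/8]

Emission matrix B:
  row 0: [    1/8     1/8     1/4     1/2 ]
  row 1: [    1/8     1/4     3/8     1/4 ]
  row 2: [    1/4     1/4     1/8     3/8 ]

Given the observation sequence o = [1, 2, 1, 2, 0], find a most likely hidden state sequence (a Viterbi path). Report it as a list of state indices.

path = [2, 0, 2, 0, 2]

t=0: δ = [4.688e-02, 6.250e-02, 9.375e-02]  (obs o_0=1)
t=1: δ = [1.465e-02, 1.172e-02, 2.197e-03]  ψ = [2, 1, 0]  (obs o_1=2)
t=2: δ = [4.578e-04, 1.465e-03, 1.373e-03]  ψ = [0, 1, 0]  (obs o_2=1)
t=3: δ = [2.146e-04, 2.747e-04, 4.578e-05]  ψ = [2, 1, 1]  (obs o_3=2)
t=4: δ = [8.583e-06, 1.717e-05, 2.012e-05]  ψ = [1, 1, 0]  (obs o_4=0)
backtrack: best end state = 2; path = [2, 0, 2, 0, 2]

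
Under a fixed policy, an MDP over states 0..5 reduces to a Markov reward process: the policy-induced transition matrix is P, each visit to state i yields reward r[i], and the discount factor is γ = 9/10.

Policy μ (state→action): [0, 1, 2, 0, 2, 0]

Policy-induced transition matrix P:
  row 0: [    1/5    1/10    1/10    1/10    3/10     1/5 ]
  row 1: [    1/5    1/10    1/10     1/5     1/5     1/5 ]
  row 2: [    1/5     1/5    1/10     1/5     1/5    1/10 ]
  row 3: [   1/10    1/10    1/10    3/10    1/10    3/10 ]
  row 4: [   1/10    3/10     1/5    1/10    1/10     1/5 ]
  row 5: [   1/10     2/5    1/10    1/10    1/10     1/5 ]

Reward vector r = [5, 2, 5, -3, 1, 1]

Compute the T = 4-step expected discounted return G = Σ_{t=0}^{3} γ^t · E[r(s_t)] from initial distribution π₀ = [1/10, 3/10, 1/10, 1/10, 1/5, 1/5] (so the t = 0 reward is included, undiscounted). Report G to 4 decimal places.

t=0: π = [0.1000, 0.3000, 0.1000, 0.1000, 0.2000, 0.2000], E[r] = 1.7000, γ^t·E[r] = 1.700000, running G = 1.700000
t=1: π = [0.1500, 0.2100, 0.1200, 0.1600, 0.1600, 0.2000], E[r] = 1.6500, γ^t·E[r] = 1.485000, running G = 3.185000
t=2: π = [0.1480, 0.2040, 0.1160, 0.1650, 0.1630, 0.2040], E[r] = 1.6000, γ^t·E[r] = 1.296000, running G = 4.481000
t=3: π = [0.1468, 0.2054, 0.1163, 0.1650, 0.1616, 0.2049], E[r] = 1.5978, γ^t·E[r] = 1.164796, running G = 5.645796

G = 5.6458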